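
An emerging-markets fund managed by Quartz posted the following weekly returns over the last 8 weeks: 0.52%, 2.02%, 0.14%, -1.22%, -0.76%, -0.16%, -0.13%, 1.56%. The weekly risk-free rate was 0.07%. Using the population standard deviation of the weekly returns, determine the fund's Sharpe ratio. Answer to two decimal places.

Mean return μ = 1.970 / 8 = 0.2463%
Σ(r − μ)² = (0.52 − 0.2463)² + (2.02 − 0.2463)² + … = 8.4274
σ = √[8.4274 / 8] = 1.0264%
Sharpe = (μ − rf) / σ = (0.2463 − 0.07) / 1.0264 = 0.1763 / 1.0264 = 0.1718

0.17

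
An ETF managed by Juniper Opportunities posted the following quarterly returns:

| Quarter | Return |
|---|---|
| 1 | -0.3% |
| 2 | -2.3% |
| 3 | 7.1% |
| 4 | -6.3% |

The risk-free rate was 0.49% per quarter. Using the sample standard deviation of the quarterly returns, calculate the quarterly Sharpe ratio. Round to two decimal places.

Mean return r̄ = -1.80 / 4 = -0.4500%
Sample σ = √[Σ(r − r̄)² / 3] = √[94.6700 / 3] = √31.5567 = 5.6175%
Sharpe = (r̄ − rf) / σ = (-0.4500 − 0.49) / 5.6175 = -0.9400 / 5.6175 = -0.1673

-0.17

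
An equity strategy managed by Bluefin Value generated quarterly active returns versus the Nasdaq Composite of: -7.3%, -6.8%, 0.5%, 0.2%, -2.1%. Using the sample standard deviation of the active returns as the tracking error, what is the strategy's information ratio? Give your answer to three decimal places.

r̄ = (-7.3 − 6.8 + 0.5 + 0.2 − 2.1) / 5 = -15.50 / 5 = -3.1000%
Σ(r − r̄)² = (-7.3 − (-3.1000))² + (-6.8 − (-3.1000))² + … = 56.1800
σ = √[56.1800 / 4] = 3.7477%
IR = r̄ / tracking error = -3.1000 / 3.7477 = -0.8272

-0.827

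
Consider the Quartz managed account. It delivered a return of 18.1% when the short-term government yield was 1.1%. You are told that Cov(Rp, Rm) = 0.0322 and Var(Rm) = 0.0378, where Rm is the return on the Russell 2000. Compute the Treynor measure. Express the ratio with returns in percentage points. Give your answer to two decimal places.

β = Cov / Var = 0.0322 / 0.0378 = 0.8519
Treynor = (Rp − Rf) / β = (18.1% − 1.1%) / 0.8519 = 17.00 / 0.8519 = 19.9554

19.96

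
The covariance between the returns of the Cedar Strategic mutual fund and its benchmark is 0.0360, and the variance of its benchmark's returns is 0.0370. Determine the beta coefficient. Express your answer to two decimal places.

0.97

β = Cov(Rp, Rm) / Var(Rm) = 0.0360 / 0.0370 = 0.9730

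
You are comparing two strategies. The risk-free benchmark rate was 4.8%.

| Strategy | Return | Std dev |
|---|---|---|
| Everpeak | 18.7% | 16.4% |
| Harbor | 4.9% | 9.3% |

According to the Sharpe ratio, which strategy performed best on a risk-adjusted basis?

Everpeak

Everpeak: Sharpe ratio = (18.7% − 4.8%) / 16.4% = 0.848
Harbor: Sharpe ratio = (4.9% − 4.8%) / 9.3% = 0.011
Highest: Everpeak (0.848).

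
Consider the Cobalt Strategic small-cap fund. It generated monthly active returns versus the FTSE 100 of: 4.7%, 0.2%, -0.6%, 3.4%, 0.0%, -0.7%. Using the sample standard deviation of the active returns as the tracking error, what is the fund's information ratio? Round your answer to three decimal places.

0.508

μ = (4.7 + 0.2 − 0.6 + 3.4 + 0 − 0.7) / 6 = 7.00 / 6 = 1.1667%
Σ(r − μ)² = 26.3733; sample σ = √(26.3733/5) = 2.2967%
IR = μ / tracking error = 1.1667 / 2.2967 = 0.5080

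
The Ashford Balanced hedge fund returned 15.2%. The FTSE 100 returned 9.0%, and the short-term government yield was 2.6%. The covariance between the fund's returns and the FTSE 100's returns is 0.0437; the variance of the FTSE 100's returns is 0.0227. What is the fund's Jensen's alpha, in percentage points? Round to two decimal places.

β = Cov / Var = 0.0437 / 0.0227 = 1.9251
E[R] = Rf + β(Rm − Rf) = 2.6% + 1.9251 × (9.0% − 2.6%) = 14.9206%
α = Rp − E[R] = 15.2% − 14.9206% = 0.2794

0.28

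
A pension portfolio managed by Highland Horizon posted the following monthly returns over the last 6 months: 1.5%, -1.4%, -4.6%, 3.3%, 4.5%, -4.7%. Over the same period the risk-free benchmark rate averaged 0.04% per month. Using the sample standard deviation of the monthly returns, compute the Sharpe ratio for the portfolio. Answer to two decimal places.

r̄ = (1.5 − 1.4 − 4.6 + 3.3 + 4.5 − 4.7) / 6 = -1.40 / 6 = -0.2333%
Σ(r − r̄)² = (1.5 − (-0.2333))² + (-1.4 − (-0.2333))² + (-4.6 − (-0.2333))² + … = 78.2733
sample σ = √(78.2733 / 5) = √15.6547 = 3.9566%
Sharpe = (r̄ − rf) / σ = (-0.2333 − 0.04) / 3.9566 = -0.2733 / 3.9566 = -0.0691

-0.07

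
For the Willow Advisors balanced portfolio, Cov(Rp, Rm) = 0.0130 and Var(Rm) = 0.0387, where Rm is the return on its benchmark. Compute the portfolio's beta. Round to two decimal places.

0.34

β = Cov(Rp, Rm) / Var(Rm) = 0.0130 / 0.0387 = 0.3359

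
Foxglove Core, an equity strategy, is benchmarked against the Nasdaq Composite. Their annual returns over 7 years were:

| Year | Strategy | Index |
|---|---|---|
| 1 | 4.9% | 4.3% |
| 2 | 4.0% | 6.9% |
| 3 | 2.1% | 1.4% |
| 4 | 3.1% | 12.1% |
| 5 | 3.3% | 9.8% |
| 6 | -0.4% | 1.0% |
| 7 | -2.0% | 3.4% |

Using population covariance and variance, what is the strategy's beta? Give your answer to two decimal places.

r̄p = 2.1429%,  r̄m = 5.5571%
Cov = Σ(rp − r̄p)(rm − r̄m) / 7 = 4.4147
Var(rm) = Σ(rm − r̄m)² / 7 = 15.2710
β = Cov / Var = 4.4147 / 15.2710 = 0.2891

0.29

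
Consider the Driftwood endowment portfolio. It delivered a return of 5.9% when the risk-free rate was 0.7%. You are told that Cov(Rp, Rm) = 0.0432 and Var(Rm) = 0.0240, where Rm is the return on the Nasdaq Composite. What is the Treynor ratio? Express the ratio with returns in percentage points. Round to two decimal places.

2.89

β = Cov / Var = 0.0432 / 0.0240 = 1.8000
Treynor = (Rp − Rf) / β = (5.9% − 0.7%) / 1.8000 = 5.20 / 1.8000 = 2.8889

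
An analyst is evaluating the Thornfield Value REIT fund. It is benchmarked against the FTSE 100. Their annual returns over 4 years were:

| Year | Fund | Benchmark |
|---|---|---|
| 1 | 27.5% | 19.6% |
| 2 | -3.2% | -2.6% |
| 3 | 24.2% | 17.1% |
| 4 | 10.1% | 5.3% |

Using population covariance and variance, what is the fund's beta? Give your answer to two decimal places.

1.35

r̄p = 14.6500%,  r̄m = 9.8500%
Cov = Σ(rp − r̄p)(rm − r̄m) / 4 = 109.3650
Var(rm) = Σ(rm − r̄m)² / 4 = 80.8325
β = Cov / Var = 109.3650 / 80.8325 = 1.3530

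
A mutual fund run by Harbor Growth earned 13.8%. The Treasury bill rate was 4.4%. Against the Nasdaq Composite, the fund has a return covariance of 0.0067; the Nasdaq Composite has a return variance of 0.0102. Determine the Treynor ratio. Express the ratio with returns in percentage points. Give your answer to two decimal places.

β = Cov / Var = 0.0067 / 0.0102 = 0.6569
Treynor = (Rp − Rf) / β = (13.8% − 4.4%) / 0.6569 = 9.40 / 0.6569 = 14.3096

14.31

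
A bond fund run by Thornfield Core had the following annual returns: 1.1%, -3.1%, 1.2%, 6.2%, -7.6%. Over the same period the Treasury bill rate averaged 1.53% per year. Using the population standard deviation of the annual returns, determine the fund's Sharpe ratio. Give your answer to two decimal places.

r̄ = (1.1 − 3.1 + 1.2 + 6.2 − 7.6) / 5 = -2.20 / 5 = -0.4400%
Σ(r − r̄)² = (1.1 − (-0.4400))² + (-3.1 − (-0.4400))² + (1.2 − (-0.4400))² + … = 107.4920
population σ = √(107.4920 / 5) = √21.4984 = 4.6366%
Sharpe = (r̄ − rf) / σ = (-0.4400 − 1.53) / 4.6366 = -1.9700 / 4.6366 = -0.4249

-0.42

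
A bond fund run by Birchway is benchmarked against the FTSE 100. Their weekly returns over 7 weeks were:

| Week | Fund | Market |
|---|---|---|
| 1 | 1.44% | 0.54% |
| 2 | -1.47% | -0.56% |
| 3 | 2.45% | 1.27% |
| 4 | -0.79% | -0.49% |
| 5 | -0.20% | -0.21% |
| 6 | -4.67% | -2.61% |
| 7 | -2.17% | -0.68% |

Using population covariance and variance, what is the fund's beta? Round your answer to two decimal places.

1.92

r̄p = -0.7729%,  r̄m = -0.3914%
Cov = Σ(rp − r̄p)(rm − r̄m) / 7 = 2.3840
Var(rm) = Σ(rm − r̄m)² / 7 = 1.2435
β = Cov / Var = 2.3840 / 1.2435 = 1.9172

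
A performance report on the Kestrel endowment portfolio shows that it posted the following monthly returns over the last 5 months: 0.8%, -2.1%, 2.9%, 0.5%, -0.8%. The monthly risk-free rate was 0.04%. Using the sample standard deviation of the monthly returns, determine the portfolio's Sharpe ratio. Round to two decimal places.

r̄ = (0.8 − 2.1 + 2.9 + 0.5 − 0.8) / 5 = 1.30 / 5 = 0.2600%
Σ(r − r̄)² = 14.0120; sample σ = √(14.0120/4) = 1.8716%
Sharpe = (r̄ − rf) / σ = (0.2600 − 0.04) / 1.8716 = 0.2200 / 1.8716 = 0.1175

0.12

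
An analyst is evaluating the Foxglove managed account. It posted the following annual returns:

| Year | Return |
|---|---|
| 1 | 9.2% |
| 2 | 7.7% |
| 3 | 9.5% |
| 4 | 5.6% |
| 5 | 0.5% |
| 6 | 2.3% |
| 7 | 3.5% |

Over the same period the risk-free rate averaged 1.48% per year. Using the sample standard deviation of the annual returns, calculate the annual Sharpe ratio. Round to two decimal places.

r̄ = (9.2 + 7.7 + 9.5 + 5.6 + 0.5 + 2.3 + 3.5) / 7 = 5.4714%
Sample σ = √[Σ(r − r̄)² / 6] = √[73.7743 / 6] = √12.2957 = 3.5065%
Sharpe = (r̄ − rf) / σ = (5.4714 − 1.48) / 3.5065 = 3.9914 / 3.5065 = 1.1383

1.14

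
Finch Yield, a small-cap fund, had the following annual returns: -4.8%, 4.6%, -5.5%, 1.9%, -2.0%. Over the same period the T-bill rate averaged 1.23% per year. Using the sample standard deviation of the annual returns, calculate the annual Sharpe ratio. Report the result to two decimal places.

r̄ = (-4.8 + 4.6 − 5.5 + 1.9 − 2) / 5 = -1.1600%
Σ(r − r̄)² = (-4.8 − (-1.1600))² + (4.6 − (-1.1600))² + (-5.5 − (-1.1600))² + … = 75.3320
σ = √[75.3320 / 4] = 4.3397%
Sharpe = (r̄ − rf) / σ = (-1.1600 − 1.23) / 4.3397 = -2.3900 / 4.3397 = -0.5507

-0.55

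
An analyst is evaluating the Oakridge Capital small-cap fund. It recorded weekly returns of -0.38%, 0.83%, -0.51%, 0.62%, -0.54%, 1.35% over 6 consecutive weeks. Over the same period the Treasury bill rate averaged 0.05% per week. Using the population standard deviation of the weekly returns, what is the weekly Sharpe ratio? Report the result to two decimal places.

0.24

r̄ = (-0.38 + 0.83 − 0.51 + 0.62 − 0.54 + 1.35) / 6 = 0.2283%
Σ(r − r̄)² = (-0.38 − 0.2283)² + (0.83 − 0.2283)² + (-0.51 − 0.2283)² + … = 3.2791
σ = √[3.2791 / 6] = 0.7393%
Sharpe = (r̄ − rf) / σ = (0.2283 − 0.05) / 0.7393 = 0.1783 / 0.7393 = 0.2412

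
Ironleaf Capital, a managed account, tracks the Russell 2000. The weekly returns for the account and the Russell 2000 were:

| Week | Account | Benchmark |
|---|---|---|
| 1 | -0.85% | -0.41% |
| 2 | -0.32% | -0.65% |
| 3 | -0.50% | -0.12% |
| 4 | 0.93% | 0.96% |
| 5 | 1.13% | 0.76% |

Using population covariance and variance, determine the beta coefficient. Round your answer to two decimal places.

r̄p = 0.0780%,  r̄m = 0.1080%
Cov = Σ(rp − r̄p)(rm − r̄m) / 5 = 0.4652
Var(rm) = Σ(rm − r̄m)² / 5 = 0.4092
β = Cov / Var = 0.4652 / 0.4092 = 1.1369

1.14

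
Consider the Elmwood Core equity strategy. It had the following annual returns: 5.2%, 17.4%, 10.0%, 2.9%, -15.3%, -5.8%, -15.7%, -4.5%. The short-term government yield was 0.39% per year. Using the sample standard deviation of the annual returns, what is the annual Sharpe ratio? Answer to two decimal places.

-0.09

r̄ = (5.2 + 17.4 + 10 + 2.9 − 15.3 − 5.8 − 15.7 − 4.5) / 8 = -5.80 / 8 = -0.7250%
Sample std dev = √[968.4750 / 7] = 11.7624%
Sharpe = (r̄ − rf) / σ = (-0.7250 − 0.39) / 11.7624 = -1.1150 / 11.7624 = -0.0948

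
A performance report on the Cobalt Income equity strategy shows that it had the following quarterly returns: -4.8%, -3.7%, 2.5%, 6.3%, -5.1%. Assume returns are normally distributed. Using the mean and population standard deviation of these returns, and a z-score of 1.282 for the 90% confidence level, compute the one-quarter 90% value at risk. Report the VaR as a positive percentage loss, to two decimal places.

Mean return r̄ = -4.80 / 5 = -0.9600%
Σ(r − r̄)² = (-4.8 − (-0.9600))² + (-3.7 − (-0.9600))² + (2.5 − (-0.9600))² + … = 104.0720
σ = √[104.0720 / 5] = 4.5623%
VaR = −(r̄ − z·σ) = −(-0.9600 − 1.282 × 4.5623) = −(-6.8089) = 6.8089%

6.81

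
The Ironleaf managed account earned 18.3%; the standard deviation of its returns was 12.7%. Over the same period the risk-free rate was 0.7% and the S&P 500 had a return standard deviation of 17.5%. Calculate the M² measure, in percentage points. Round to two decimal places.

Sharpe = (Rp − Rf) / σp = (18.3% − 0.7%) / 12.7% = 1.3858
M² = Rf + Sharpe × σm = 0.7% + 1.3858 × 17.5% = 24.9515%

24.95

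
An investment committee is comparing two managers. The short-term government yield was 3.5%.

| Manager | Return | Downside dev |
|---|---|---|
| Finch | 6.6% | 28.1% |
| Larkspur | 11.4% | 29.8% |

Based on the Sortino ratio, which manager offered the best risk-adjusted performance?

Larkspur

Finch: Sortino ratio = (6.6% − 3.5%) / 28.1% = 0.110
Larkspur: Sortino ratio = (11.4% − 3.5%) / 29.8% = 0.265
Highest: Larkspur (0.265).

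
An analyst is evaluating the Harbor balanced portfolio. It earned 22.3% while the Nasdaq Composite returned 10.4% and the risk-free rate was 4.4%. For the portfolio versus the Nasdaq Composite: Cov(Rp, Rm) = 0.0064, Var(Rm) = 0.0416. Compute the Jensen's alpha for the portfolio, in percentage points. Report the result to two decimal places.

β = Cov / Var = 0.0064 / 0.0416 = 0.1538
E[R] = Rf + β(Rm − Rf) = 4.4% + 0.1538 × (10.4% − 4.4%) = 5.3228%
α = Rp − E[R] = 22.3% − 5.3228% = 16.9772

16.98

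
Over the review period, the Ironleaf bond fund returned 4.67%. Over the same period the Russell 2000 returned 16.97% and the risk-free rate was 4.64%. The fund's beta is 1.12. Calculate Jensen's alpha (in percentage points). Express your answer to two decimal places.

CAPM expected return = Rf + β(Rm − Rf) = 4.64% + 1.12 × (16.97% − 4.64%) = 4.64 + 1.12 × 12.33 = 18.4496%
Jensen's α = Rp − E[R] = 4.67% − 18.4496% = -13.7796

-13.78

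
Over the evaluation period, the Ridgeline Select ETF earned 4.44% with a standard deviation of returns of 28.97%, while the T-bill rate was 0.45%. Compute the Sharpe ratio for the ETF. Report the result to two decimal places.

0.14

Sharpe = (Rp − Rf) / σp = (4.44% − 0.45%) / 28.97% = 3.99% / 28.97% = 0.1377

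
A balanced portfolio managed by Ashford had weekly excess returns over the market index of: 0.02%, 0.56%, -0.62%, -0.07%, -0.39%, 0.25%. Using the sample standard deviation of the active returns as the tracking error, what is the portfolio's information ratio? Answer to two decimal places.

-0.10

μ = (0.02 + 0.56 − 0.62 − 0.07 − 0.39 + 0.25) / 6 = -0.0417%
Sample σ = √[Σ(r − μ)² / 5] = √[0.9075 / 5] = √0.1815 = 0.4260%
IR = μ / tracking error = -0.0417 / 0.4260 = -0.0979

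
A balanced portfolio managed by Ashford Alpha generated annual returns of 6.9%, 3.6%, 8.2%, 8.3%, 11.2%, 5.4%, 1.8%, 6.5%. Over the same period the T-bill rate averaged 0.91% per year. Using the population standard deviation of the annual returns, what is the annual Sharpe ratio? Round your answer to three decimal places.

2.035

r̄ = (6.9 + 3.6 + 8.2 + 8.3 + 11.2 + 5.4 + 1.8 + 6.5) / 8 = 6.4875%
Σ(r − r̄)² = (6.9 − 6.4875)² + (3.6 − 6.4875)² + … = 60.0888
σ = √[60.0888 / 8] = 2.7406%
Sharpe = (r̄ − rf) / σ = (6.4875 − 0.91) / 2.7406 = 5.5775 / 2.7406 = 2.0351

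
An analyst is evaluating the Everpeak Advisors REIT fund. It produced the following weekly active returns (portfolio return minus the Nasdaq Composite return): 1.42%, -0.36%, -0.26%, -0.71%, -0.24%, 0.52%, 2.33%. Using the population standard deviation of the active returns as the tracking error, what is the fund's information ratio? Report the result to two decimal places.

0.37

Mean return r̄ = 2.700 / 7 = 0.3857%
Σ(r − r̄)² = 7.4332; population σ = √(7.4332/7) = 1.0305%
IR = r̄ / tracking error = 0.3857 / 1.0305 = 0.3743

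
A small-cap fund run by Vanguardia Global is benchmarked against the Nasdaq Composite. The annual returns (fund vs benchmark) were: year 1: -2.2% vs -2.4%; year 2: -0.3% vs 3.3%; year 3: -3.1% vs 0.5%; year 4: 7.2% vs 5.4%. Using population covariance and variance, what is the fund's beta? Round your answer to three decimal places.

r̄p = 0.4000%,  r̄m = 1.7000%
Cov = Σ(rp − r̄p)(rm − r̄m) / 4 = 9.7250
Var(rm) = Σ(rm − r̄m)² / 4 = 8.6250
β = Cov / Var = 9.7250 / 8.6250 = 1.1275

1.128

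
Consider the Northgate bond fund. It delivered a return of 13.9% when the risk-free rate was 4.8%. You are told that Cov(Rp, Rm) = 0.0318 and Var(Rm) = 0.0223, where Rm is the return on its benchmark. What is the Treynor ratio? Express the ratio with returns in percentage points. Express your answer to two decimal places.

6.38

β = Cov / Var = 0.0318 / 0.0223 = 1.4260
Treynor = (Rp − Rf) / β = (13.9% − 4.8%) / 1.4260 = 9.10 / 1.4260 = 6.3815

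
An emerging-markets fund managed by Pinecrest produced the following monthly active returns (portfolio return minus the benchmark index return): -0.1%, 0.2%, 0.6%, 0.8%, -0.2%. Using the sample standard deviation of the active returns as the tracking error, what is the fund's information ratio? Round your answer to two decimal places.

Mean return r̄ = 1.30 / 5 = 0.2600%
Sample std dev = √[0.7520 / 4] = 0.4336%
IR = r̄ / tracking error = 0.2600 / 0.4336 = 0.5996

0.60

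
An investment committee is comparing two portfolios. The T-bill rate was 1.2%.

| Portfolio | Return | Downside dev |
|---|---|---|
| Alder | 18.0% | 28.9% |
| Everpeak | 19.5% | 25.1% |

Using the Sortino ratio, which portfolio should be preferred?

Alder: Sortino ratio = (18.0% − 1.2%) / 28.9% = 0.581
Everpeak: Sortino ratio = (19.5% − 1.2%) / 25.1% = 0.729
Highest: Everpeak (0.729).

Everpeak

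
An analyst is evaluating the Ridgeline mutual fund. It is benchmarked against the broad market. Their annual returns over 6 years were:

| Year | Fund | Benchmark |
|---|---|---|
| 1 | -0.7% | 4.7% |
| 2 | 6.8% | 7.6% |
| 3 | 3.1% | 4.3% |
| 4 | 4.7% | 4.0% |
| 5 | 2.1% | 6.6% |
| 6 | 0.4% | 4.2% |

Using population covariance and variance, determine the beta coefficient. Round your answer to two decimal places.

r̄p = 2.7333%,  r̄m = 5.2333%
Cov = Σ(rp − r̄p)(rm − r̄m) / 6 = 1.7056
Var(rm) = Σ(rm − r̄m)² / 6 = 1.8689
β = Cov / Var = 1.7056 / 1.8689 = 0.9126

0.91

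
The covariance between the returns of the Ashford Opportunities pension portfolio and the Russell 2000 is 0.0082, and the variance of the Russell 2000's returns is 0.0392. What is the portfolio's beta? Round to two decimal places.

β = Cov(Rp, Rm) / Var(Rm) = 0.0082 / 0.0392 = 0.2092

0.21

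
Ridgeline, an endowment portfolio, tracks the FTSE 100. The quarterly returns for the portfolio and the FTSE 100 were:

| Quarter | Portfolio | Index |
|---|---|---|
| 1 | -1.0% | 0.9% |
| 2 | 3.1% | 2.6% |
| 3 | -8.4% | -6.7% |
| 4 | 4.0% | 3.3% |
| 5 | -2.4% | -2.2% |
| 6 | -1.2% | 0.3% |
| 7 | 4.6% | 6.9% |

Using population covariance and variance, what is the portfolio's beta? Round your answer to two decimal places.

1.02

r̄p = -0.1857%,  r̄m = 0.7286%
Cov = Σ(rp − r̄p)(rm − r̄m) / 7 = 16.3210
Var(rm) = Σ(rm − r̄m)² / 7 = 16.0249
β = Cov / Var = 16.3210 / 16.0249 = 1.0185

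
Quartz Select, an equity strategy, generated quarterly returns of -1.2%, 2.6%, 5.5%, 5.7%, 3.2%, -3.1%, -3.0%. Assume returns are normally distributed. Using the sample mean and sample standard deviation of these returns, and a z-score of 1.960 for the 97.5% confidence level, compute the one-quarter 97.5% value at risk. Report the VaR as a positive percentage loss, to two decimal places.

Mean return r̄ = 9.70 / 7 = 1.3857%
Σ(r − r̄)² = (-1.2 − 1.3857)² + (2.6 − 1.3857)² + … = 86.3486
σ = √[86.3486 / 6] = 3.7936%
VaR = −(r̄ − z·σ) = −(1.3857 − 1.960 × 3.7936) = −(-6.0498) = 6.0498%

6.05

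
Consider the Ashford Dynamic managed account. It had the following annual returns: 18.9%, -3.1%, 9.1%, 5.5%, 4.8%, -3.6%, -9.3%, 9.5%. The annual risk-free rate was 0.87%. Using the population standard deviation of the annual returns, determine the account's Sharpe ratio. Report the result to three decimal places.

0.369

r̄ = (18.9 − 3.1 + 9.1 + 5.5 + 4.8 − 3.6 − 9.3 + 9.5) / 8 = 3.9750%
Population σ = √[Σ(r − r̄)² / 8] = √[566.2150 / 8] = √70.7769 = 8.4129%
Sharpe = (r̄ − rf) / σ = (3.9750 − 0.87) / 8.4129 = 3.1050 / 8.4129 = 0.3691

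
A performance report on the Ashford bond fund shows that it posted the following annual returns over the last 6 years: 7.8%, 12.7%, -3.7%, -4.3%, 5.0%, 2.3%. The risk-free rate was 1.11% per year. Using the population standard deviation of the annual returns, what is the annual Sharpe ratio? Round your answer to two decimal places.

0.36

μ = (7.8 + 12.7 − 3.7 − 4.3 + 5 + 2.3) / 6 = 19.80 / 6 = 3.3000%
Population std dev = √[219.2600 / 6] = 6.0451%
Sharpe = (μ − rf) / σ = (3.3000 − 1.11) / 6.0451 = 2.1900 / 6.0451 = 0.3623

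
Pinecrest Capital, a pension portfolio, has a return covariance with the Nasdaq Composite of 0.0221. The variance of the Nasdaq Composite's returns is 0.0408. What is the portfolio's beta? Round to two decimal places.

0.54

β = Cov(Rp, Rm) / Var(Rm) = 0.0221 / 0.0408 = 0.5417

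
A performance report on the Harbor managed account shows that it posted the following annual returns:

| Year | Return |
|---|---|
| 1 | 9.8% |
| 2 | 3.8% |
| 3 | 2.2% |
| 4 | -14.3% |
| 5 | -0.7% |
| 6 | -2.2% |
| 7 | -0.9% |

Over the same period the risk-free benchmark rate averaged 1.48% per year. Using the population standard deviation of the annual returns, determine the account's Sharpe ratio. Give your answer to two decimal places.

r̄ = (9.8 + 3.8 + 2.2 − 14.3 − 0.7 − 2.2 − 0.9) / 7 = -0.3286%
Σ(r − r̄)² = 325.1943; population σ = √(325.1943/7) = 6.8159%
Sharpe = (r̄ − rf) / σ = (-0.3286 − 1.48) / 6.8159 = -1.8086 / 6.8159 = -0.2654

-0.27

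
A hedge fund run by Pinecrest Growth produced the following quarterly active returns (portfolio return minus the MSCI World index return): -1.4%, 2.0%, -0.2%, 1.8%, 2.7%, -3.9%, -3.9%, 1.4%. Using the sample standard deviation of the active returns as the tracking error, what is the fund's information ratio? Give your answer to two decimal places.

-0.07

Mean return μ = -1.50 / 8 = -0.1875%
Σ(r − μ)² = (-1.4 − (-0.1875))² + (2 − (-0.1875))² + (-0.2 − (-0.1875))² + … = 48.6288
σ = √[48.6288 / 7] = 2.6357%
IR = μ / tracking error = -0.1875 / 2.6357 = -0.0711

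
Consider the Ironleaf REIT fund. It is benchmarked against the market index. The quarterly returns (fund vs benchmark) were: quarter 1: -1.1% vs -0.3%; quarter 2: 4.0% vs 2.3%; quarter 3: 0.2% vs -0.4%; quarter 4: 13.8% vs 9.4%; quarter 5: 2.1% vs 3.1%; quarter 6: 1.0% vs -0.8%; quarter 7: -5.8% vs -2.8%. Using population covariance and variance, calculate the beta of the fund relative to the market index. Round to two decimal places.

r̄p = 2.0286%,  r̄m = 1.5000%
Cov = Σ(rp − r̄p)(rm − r̄m) / 7 = 19.9743
Var(rm) = Σ(rm − r̄m)² / 7 = 13.7486
β = Cov / Var = 19.9743 / 13.7486 = 1.4528

1.45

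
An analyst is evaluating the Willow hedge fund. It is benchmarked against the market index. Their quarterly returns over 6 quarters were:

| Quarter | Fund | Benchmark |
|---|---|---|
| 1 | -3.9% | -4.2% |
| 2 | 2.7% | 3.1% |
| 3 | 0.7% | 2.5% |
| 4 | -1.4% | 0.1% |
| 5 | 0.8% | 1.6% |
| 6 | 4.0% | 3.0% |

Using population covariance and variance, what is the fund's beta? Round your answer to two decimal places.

0.94

r̄p = 0.4833%,  r̄m = 1.0167%
Cov = Σ(rp − r̄p)(rm − r̄m) / 6 = 6.1153
Var(rm) = Σ(rm − r̄m)² / 6 = 6.4781
β = Cov / Var = 6.1153 / 6.4781 = 0.9440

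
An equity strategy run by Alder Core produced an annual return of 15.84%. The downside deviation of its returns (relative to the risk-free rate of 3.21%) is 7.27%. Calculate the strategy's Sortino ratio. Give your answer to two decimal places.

Sortino = (Rp − Rf) / σd = (15.84% − 3.21%) / 7.27% = 12.63% / 7.27% = 1.7373

1.74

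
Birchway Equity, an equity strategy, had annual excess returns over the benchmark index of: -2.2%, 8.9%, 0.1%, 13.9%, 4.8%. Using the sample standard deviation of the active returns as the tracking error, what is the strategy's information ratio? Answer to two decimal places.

r̄ = (-2.2 + 8.9 + 0.1 + 13.9 + 4.8) / 5 = 5.1000%
Σ(r − r̄)² = (-2.2 − 5.1000)² + (8.9 − 5.1000)² + … = 170.2600
sample σ = √(170.2600 / 4) = √42.5650 = 6.5242%
IR = r̄ / tracking error = 5.1000 / 6.5242 = 0.7817

0.78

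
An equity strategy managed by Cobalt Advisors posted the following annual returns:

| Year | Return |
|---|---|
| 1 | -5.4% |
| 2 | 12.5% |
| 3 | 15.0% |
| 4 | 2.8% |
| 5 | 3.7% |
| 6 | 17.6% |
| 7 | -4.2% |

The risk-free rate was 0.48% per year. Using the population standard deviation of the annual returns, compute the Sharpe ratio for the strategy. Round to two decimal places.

r̄ = (-5.4 + 12.5 + 15 + 2.8 + 3.7 + 17.6 − 4.2) / 7 = 42.00 / 7 = 6.0000%
Population std dev = √[507.3400 / 7] = 8.5134%
Sharpe = (r̄ − rf) / σ = (6.0000 − 0.48) / 8.5134 = 5.5200 / 8.5134 = 0.6484

0.65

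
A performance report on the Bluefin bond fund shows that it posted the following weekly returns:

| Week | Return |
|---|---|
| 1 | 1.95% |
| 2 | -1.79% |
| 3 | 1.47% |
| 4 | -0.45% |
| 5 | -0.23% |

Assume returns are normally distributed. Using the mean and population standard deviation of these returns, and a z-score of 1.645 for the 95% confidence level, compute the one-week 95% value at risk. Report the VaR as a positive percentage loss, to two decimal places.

Mean return r̄ = 0.950 / 5 = 0.1900%
Population σ = √[Σ(r − r̄)² / 5] = √[9.2424 / 5] = √1.8485 = 1.3596%
VaR = −(r̄ − z·σ) = −(0.1900 − 1.645 × 1.3596) = −(-2.0465) = 2.0465%

2.05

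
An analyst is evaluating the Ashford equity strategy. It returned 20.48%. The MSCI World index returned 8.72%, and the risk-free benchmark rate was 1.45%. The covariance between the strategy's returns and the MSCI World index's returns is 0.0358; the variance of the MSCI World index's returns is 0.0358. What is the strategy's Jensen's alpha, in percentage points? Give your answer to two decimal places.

β = Cov / Var = 0.0358 / 0.0358 = 1.0000
E[R] = Rf + β(Rm − Rf) = 1.45% + 1.0000 × (8.72% − 1.45%) = 8.7200%
α = Rp − E[R] = 20.48% − 8.7200% = 11.7600

11.76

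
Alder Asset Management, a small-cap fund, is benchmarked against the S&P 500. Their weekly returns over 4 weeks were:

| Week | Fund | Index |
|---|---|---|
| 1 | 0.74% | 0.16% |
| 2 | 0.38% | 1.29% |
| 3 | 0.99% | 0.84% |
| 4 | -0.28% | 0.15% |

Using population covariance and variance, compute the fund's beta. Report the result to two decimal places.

r̄p = 0.4575%,  r̄m = 0.6100%
Cov = Σ(rp − r̄p)(rm − r̄m) / 4 = 0.0705
Var(rm) = Σ(rm − r̄m)² / 4 = 0.2324
β = Cov / Var = 0.0705 / 0.2324 = 0.3034

0.30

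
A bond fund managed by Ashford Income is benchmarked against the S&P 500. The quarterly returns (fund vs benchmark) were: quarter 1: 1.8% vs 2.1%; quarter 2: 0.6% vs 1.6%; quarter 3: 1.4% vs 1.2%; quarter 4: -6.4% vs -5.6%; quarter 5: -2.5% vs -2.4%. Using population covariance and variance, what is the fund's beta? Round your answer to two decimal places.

r̄p = -1.0200%,  r̄m = -0.6200%
Cov = Σ(rp − r̄p)(rm − r̄m) / 5 = 9.0196
Var(rm) = Σ(rm − r̄m)² / 5 = 8.7216
β = Cov / Var = 9.0196 / 8.7216 = 1.0342

1.03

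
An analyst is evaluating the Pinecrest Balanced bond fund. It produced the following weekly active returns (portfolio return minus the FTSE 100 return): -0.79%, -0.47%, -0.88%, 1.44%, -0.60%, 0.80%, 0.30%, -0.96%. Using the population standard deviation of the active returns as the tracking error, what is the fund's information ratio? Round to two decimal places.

r̄ = (-0.79 − 0.47 − 0.88 + 1.44 − 0.6 + 0.8 + 0.3 − 0.96) / 8 = -1.160 / 8 = -0.1450%
Population std dev = √[5.5364 / 8] = 0.8319%
IR = r̄ / tracking error = -0.1450 / 0.8319 = -0.1743

-0.17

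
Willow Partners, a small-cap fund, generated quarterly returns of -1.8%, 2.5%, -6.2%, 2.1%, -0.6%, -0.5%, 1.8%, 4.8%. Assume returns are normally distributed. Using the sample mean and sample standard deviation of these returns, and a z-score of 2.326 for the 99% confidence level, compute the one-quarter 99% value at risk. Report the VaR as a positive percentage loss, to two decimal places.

r̄ = (-1.8 + 2.5 − 6.2 + 2.1 − 0.6 − 0.5 + 1.8 + 4.8) / 8 = 0.2625%
Sample std dev = √[78.6788 / 7] = 3.3526%
VaR = −(r̄ − z·σ) = −(0.2625 − 2.326 × 3.3526) = −(-7.5356) = 7.5356%

7.54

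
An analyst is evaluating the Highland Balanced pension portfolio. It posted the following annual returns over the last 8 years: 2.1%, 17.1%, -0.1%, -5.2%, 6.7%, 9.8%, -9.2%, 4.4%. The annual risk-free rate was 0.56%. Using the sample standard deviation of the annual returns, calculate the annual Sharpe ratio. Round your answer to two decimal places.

0.32

r̄ = (2.1 + 17.1 − 0.1 − 5.2 + 6.7 + 9.8 − 9.2 + 4.4) / 8 = 3.2000%
Sample σ = √[Σ(r − r̄)² / 7] = √[486.8800 / 7] = √69.5543 = 8.3399%
Sharpe = (r̄ − rf) / σ = (3.2000 − 0.56) / 8.3399 = 2.6400 / 8.3399 = 0.3166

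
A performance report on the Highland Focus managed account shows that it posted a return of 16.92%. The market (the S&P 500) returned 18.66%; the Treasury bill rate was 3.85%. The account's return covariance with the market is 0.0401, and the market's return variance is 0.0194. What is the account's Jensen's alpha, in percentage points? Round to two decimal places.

β = Cov / Var = 0.0401 / 0.0194 = 2.0670
E[R] = Rf + β(Rm − Rf) = 3.85% + 2.0670 × (18.66% − 3.85%) = 34.4623%
α = Rp − E[R] = 16.92% − 34.4623% = -17.5423

-17.54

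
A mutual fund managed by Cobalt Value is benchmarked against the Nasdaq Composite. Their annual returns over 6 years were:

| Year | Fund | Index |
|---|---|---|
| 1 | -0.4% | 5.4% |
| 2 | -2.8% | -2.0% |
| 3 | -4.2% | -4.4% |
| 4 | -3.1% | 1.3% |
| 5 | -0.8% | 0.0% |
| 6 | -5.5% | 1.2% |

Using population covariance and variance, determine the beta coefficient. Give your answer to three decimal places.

0.280

r̄p = -2.8000%,  r̄m = 0.2500%
Cov = Σ(rp − r̄p)(rm − r̄m) / 6 = 2.5817
Var(rm) = Σ(rm − r̄m)² / 6 = 9.2125
β = Cov / Var = 2.5817 / 9.2125 = 0.2802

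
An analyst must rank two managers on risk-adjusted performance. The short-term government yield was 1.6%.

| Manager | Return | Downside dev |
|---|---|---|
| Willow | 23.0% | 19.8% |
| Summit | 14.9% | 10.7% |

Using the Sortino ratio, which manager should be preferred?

Summit

Willow: Sortino ratio = (23.0% − 1.6%) / 19.8% = 1.081
Summit: Sortino ratio = (14.9% − 1.6%) / 10.7% = 1.243
Highest: Summit (1.243).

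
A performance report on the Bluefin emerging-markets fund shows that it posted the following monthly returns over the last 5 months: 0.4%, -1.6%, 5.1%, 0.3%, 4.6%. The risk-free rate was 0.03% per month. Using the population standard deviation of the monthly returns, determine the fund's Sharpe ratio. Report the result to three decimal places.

0.659

μ = (0.4 − 1.6 + 5.1 + 0.3 + 4.6) / 5 = 8.80 / 5 = 1.7600%
Population std dev = √[34.4920 / 5] = 2.6265%
Sharpe = (μ − rf) / σ = (1.7600 − 0.03) / 2.6265 = 1.7300 / 2.6265 = 0.6587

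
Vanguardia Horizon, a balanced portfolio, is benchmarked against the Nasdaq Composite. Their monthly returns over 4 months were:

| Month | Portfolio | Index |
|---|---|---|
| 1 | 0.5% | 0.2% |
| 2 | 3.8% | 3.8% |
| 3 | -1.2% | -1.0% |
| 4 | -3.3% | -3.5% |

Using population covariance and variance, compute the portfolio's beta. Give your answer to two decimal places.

0.99

r̄p = -0.0500%,  r̄m = -0.1250%
Cov = Σ(rp − r̄p)(rm − r̄m) / 4 = 6.8163
Var(rm) = Σ(rm − r̄m)² / 4 = 6.9169
β = Cov / Var = 6.8163 / 6.9169 = 0.9855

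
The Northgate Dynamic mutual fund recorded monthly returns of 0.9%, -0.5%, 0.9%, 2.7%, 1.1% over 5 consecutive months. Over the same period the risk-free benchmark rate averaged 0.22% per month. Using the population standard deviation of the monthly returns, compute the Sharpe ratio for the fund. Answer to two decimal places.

μ = (0.9 − 0.5 + 0.9 + 2.7 + 1.1) / 5 = 5.10 / 5 = 1.0200%
Σ(r − μ)² = (0.9 − 1.0200)² + (-0.5 − 1.0200)² + … = 5.1680
σ = √[5.1680 / 5] = 1.0167%
Sharpe = (μ − rf) / σ = (1.0200 − 0.22) / 1.0167 = 0.8000 / 1.0167 = 0.7869

0.79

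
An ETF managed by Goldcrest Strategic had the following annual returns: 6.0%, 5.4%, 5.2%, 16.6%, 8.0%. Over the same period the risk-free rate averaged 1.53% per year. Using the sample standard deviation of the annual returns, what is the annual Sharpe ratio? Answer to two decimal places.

r̄ = (6 + 5.4 + 5.2 + 16.6 + 8) / 5 = 8.2400%
Σ(r − r̄)² = 92.2720; sample σ = √(92.2720/4) = 4.8029%
Sharpe = (r̄ − rf) / σ = (8.2400 − 1.53) / 4.8029 = 6.7100 / 4.8029 = 1.3971

1.40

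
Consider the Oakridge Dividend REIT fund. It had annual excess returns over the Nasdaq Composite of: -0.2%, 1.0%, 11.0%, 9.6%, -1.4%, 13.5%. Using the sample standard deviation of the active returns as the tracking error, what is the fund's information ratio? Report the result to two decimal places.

r̄ = (-0.2 + 1 + 11 + 9.6 − 1.4 + 13.5) / 6 = 5.5833%
Σ(r − r̄)² = (-0.2 − 5.5833)² + (1 − 5.5833)² + (11 − 5.5833)² + … = 211.3683
sample σ = √(211.3683 / 5) = √42.2737 = 6.5018%
IR = r̄ / tracking error = 5.5833 / 6.5018 = 0.8587

0.86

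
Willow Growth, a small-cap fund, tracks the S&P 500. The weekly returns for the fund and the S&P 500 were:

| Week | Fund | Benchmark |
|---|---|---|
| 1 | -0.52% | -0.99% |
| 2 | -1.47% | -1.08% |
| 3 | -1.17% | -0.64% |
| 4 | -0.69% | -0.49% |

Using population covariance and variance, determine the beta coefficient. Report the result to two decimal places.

0.46

r̄p = -0.9625%,  r̄m = -0.8000%
Cov = Σ(rp − r̄p)(rm − r̄m) / 4 = 0.0273
Var(rm) = Σ(rm − r̄m)² / 4 = 0.0591
β = Cov / Var = 0.0273 / 0.0591 = 0.4619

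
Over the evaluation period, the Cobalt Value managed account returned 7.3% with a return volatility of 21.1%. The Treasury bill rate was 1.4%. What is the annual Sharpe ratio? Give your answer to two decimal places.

Sharpe = (Rp − Rf) / σp = (7.3% − 1.4%) / 21.1% = 5.90% / 21.1% = 0.2796

0.28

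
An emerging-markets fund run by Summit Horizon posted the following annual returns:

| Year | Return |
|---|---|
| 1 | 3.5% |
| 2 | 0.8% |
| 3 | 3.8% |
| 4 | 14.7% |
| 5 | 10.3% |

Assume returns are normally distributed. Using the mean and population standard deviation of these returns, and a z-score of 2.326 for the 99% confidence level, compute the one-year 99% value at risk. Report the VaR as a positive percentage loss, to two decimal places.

5.26

Mean return r̄ = 33.10 / 5 = 6.6200%
Σ(r − r̄)² = (3.5 − 6.6200)² + (0.8 − 6.6200)² + … = 130.3880
σ = √[130.3880 / 5] = 5.1066%
VaR = −(r̄ − z·σ) = −(6.6200 − 2.326 × 5.1066) = −(-5.2580) = 5.2580%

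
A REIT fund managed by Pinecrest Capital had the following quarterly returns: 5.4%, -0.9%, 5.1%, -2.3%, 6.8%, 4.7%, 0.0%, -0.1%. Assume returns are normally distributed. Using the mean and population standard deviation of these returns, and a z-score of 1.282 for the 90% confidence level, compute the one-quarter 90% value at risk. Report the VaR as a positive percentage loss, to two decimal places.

Mean return r̄ = 18.70 / 8 = 2.3375%
Σ(r − r̄)² = (5.4 − 2.3375)² + (-0.9 − 2.3375)² + (5.1 − 2.3375)² + … = 85.8988
σ = √[85.8988 / 8] = 3.2768%
VaR = −(r̄ − z·σ) = −(2.3375 − 1.282 × 3.2768) = −(-1.8634) = 1.8634%

1.86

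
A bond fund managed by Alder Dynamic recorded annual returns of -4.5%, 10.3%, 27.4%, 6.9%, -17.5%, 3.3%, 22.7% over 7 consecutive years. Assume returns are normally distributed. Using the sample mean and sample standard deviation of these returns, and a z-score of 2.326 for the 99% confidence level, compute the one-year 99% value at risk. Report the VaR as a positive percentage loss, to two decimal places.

μ = (-4.5 + 10.3 + 27.4 + 6.9 − 17.5 + 3.3 + 22.7) / 7 = 6.9429%
Sample σ = √[Σ(r − μ)² / 6] = √[1419.7171 / 6] = √236.6195 = 15.3824%
VaR = −(μ − z·σ) = −(6.9429 − 2.326 × 15.3824) = −(-28.8366) = 28.8366%

28.84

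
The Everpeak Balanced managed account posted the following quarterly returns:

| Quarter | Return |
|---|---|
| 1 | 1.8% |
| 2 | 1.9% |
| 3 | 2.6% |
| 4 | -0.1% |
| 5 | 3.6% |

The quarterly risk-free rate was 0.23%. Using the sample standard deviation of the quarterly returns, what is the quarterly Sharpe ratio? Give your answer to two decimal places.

1.27

r̄ = (1.8 + 1.9 + 2.6 − 0.1 + 3.6) / 5 = 1.9600%
Σ(r − r̄)² = (1.8 − 1.9600)² + (1.9 − 1.9600)² + (2.6 − 1.9600)² + … = 7.3720
sample σ = √(7.3720 / 4) = √1.8430 = 1.3576%
Sharpe = (r̄ − rf) / σ = (1.9600 − 0.23) / 1.3576 = 1.7300 / 1.3576 = 1.2743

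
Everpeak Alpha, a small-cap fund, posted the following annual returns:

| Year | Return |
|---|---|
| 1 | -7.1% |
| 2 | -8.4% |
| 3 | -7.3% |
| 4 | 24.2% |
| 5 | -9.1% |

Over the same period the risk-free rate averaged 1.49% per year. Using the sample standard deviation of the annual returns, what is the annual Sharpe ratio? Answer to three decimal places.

-0.210

r̄ = (-7.1 − 8.4 − 7.3 + 24.2 − 9.1) / 5 = -1.5400%
Sample σ = √[Σ(r − r̄)² / 4] = √[830.8520 / 4] = √207.7130 = 14.4123%
Sharpe = (r̄ − rf) / σ = (-1.5400 − 1.49) / 14.4123 = -3.0300 / 14.4123 = -0.2102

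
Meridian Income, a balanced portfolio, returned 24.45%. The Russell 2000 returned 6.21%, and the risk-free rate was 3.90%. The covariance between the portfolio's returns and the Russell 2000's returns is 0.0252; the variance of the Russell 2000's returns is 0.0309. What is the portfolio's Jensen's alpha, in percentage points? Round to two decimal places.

18.67

β = Cov / Var = 0.0252 / 0.0309 = 0.8155
E[R] = Rf + β(Rm − Rf) = 3.90% + 0.8155 × (6.21% − 3.90%) = 5.7838%
α = Rp − E[R] = 24.45% − 5.7838% = 18.6662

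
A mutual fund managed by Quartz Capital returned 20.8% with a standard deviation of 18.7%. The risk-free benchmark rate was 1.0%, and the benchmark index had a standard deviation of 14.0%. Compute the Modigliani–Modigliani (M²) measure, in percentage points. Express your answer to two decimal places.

15.82

Sharpe = (Rp − Rf) / σp = (20.8% − 1.0%) / 18.7% = 1.0588
M² = Rf + Sharpe × σm = 1.0% + 1.0588 × 14.0% = 15.8232%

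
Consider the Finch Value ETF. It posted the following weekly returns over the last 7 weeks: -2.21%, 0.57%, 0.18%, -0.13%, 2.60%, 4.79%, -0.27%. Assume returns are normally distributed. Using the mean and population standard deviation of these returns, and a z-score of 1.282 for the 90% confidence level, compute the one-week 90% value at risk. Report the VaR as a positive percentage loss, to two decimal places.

1.89

μ = (-2.21 + 0.57 + 0.18 − 0.13 + 2.6 + 4.79 − 0.27) / 7 = 0.7900%
Population σ = √[Σ(r − μ)² / 7] = √[30.6666 / 7] = √4.3809 = 2.0931%
VaR = −(μ − z·σ) = −(0.7900 − 1.282 × 2.0931) = −(-1.8934) = 1.8934%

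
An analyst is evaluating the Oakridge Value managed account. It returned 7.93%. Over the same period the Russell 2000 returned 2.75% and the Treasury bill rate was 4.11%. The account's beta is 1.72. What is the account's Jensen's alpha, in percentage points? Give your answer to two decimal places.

6.16

CAPM expected return = Rf + β(Rm − Rf) = 4.11% + 1.72 × (2.75% − 4.11%) = 4.11 + 1.72 × -1.36 = 1.7708%
Jensen's α = Rp − E[R] = 7.93% − 1.7708% = 6.1592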